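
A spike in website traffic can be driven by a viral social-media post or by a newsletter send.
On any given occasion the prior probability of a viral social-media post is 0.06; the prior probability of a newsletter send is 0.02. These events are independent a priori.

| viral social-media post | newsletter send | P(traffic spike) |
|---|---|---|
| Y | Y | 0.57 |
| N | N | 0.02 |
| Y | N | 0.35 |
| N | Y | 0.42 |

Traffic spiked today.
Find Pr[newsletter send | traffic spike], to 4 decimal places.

Pr[newsletter send | traffic spike] ≈ 0.1803

Sum P(traffic spike|·) weighted by the priors over the 4 (viral social-media post, newsletter send) configurations:
  P(traffic spike) = 0.02*0.94*0.98 + 0.42*0.94*0.02 + 0.35*0.06*0.98 + 0.57*0.06*0.02
        = 0.018424 + 0.007896 + 0.020580 + 0.000684 = 0.047584
The terms with newsletter send present sum to 0.008580, so
  P(newsletter send | traffic spike) = 0.008580 / 0.047584 ≈ 0.1803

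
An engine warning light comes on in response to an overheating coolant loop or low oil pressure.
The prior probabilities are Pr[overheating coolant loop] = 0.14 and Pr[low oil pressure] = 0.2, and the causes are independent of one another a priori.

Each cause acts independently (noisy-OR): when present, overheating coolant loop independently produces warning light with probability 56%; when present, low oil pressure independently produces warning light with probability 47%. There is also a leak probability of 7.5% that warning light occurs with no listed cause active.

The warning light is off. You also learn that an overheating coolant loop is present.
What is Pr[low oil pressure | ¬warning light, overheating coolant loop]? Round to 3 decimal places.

Under noisy-OR, P(warning light | causes) = 1 − (1−0.075)·∏(1−qᵢ) over the active causes.
Sum P(¬warning light|·) weighted by the priors over both values of low oil pressure:
  P(¬warning light | overheating coolant loop) = 0.407·0.8 + 0.21571·0.2
        = 0.325600 + 0.043142 = 0.368742
Keeping only the low oil pressure-present terms gives 0.043142, so
  P(low oil pressure | ¬warning light, overheating coolant loop) = 0.043142 / 0.368742 ≈ 0.117

Pr[low oil pressure | ¬warning light, overheating coolant loop] ≈ 0.117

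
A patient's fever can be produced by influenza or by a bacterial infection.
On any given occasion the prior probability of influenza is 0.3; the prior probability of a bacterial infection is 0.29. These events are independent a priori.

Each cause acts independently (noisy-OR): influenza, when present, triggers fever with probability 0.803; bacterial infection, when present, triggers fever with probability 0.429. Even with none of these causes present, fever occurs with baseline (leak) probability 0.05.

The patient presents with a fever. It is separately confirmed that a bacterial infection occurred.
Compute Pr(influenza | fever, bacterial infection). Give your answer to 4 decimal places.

Pr(influenza | fever, bacterial infection) ≈ 0.4555

Under noisy-OR, P(fever | causes) = 1 − (1−0.05)·∏(1−qᵢ) over the active causes.
P(fever | bacterial infection) = 0.45755×0.7 + 0.893137×0.3 = 0.320285 + 0.267941 = 0.588226
Of this, 0.267941 comes from 0.893137×0.3 (the influenza=true cases).
P(influenza | fever, bacterial infection) = 0.267941 / 0.588226 ≈ 0.4555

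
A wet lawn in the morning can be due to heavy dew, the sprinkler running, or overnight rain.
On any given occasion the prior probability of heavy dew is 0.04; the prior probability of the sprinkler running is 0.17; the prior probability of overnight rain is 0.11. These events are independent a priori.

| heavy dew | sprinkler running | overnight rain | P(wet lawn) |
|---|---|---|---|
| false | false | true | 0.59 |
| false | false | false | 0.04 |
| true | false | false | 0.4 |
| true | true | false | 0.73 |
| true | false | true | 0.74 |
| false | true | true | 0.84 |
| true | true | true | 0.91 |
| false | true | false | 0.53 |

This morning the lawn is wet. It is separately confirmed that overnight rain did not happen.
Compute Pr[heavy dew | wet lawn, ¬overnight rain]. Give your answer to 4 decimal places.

Numerator (weight on configurations with heavy dew): 0.013280 + 0.004964 = 0.018244
The normalizing constant is 0.04·0.96·0.83 + 0.53·0.96·0.17 + 0.4·0.04·0.83 + 0.73·0.04·0.17 = 0.136612
Posterior = 0.018244 / 0.136612 ≈ 0.1335

Pr[heavy dew | wet lawn, ¬overnight rain] ≈ 0.1335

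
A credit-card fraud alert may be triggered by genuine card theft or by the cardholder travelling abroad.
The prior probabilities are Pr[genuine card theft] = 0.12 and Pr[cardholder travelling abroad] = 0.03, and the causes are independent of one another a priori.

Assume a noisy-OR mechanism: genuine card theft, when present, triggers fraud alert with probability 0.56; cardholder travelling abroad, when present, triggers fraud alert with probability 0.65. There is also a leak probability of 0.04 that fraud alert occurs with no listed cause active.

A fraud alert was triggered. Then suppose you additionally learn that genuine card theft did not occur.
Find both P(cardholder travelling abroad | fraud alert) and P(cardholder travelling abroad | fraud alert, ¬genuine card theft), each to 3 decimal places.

Under noisy-OR, P(fraud alert | causes) = 1 − (1−0.04)·∏(1−qᵢ) over the active causes.
P(fraud alert) = 0.04*0.88*0.97 + 0.664*0.88*0.03 + 0.5776*0.12*0.97 + 0.85216*0.12*0.03 = 0.034144 + 0.017530 + 0.067233 + 0.003068 = 0.121975
Restricting to configurations with cardholder travelling abroad present: 0.017530 + 0.003068 = 0.020598.
Hence the posterior is 0.020598/0.121975 ≈ 0.169.

With the extra evidence:
By total probability over both values of cardholder travelling abroad:
  P(fraud alert | ¬genuine card theft) = 0.04×0.97 + 0.664×0.03
        = 0.038800 + 0.019920 = 0.058720
Keeping only the cardholder travelling abroad-present terms gives 0.019920, so
  P(cardholder travelling abroad | fraud alert, ¬genuine card theft) = 0.019920 / 0.058720 ≈ 0.339

P(cardholder travelling abroad | fraud alert) ≈ 0.169; P(cardholder travelling abroad | fraud alert, ¬genuine card theft) ≈ 0.339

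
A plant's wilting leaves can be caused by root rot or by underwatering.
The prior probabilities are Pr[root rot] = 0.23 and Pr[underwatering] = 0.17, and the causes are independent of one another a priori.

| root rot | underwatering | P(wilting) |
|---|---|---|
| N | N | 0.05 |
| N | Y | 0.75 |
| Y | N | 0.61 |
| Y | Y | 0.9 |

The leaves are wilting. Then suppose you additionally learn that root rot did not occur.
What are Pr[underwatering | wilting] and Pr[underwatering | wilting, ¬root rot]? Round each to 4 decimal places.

Enumerate the 4 (root rot, underwatering) configurations and weight by the priors:
  P(wilting) = 0.05×0.77×0.83 + 0.75×0.77×0.17 + 0.61×0.23×0.83 + 0.9×0.23×0.17
        = 0.031955 + 0.098175 + 0.116449 + 0.035190 = 0.281769
Configurations with underwatering contribute 0.133365, so
  P(underwatering | wilting) = 0.133365 / 0.281769 ≈ 0.4733

Now condition on the additional information:
Sum P(wilting|·) weighted by the priors over both values of underwatering:
  P(wilting | ¬root rot) = 0.05×0.83 + 0.75×0.17
        = 0.041500 + 0.127500 = 0.169000
Keeping only the underwatering-present terms gives 0.127500, so
  P(underwatering | wilting, ¬root rot) = 0.127500 / 0.169000 ≈ 0.7544
Ruling out root rot raises the posterior on underwatering — the flip side of explaining away.

Pr[underwatering | wilting] ≈ 0.4733; Pr[underwatering | wilting, ¬root rot] ≈ 0.7544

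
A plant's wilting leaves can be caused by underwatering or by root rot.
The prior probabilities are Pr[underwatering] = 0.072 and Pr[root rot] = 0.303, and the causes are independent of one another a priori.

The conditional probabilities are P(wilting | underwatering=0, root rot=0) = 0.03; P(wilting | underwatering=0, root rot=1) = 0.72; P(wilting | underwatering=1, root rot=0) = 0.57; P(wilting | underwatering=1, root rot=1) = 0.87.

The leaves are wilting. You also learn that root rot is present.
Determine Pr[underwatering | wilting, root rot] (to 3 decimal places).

For the numerator, keep only underwatering=true terms: 0.87·0.072 = 0.062640
Normalizer over all consistent configurations: 0.72·0.928 + 0.87·0.072 = 0.730800
P(underwatering | wilting, root rot) = 0.062640/0.730800 ≈ 0.086

Pr[underwatering | wilting, root rot] ≈ 0.086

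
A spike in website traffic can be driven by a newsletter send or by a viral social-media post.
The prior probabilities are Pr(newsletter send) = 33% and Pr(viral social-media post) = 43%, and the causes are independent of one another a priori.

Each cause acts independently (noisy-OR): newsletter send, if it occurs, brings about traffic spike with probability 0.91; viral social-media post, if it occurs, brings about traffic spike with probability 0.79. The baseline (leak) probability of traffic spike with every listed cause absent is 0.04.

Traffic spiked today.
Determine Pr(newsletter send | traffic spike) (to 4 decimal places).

Pr(newsletter send | traffic spike) ≈ 0.5592

Under noisy-OR, P(traffic spike | causes) = 1 − (1−0.04)·∏(1−qᵢ) over the active causes.
P(traffic spike) = 0.04*0.67*0.57 + 0.7984*0.67*0.43 + 0.9136*0.33*0.57 + 0.981856*0.33*0.43 = 0.015276 + 0.230019 + 0.171848 + 0.139325 = 0.556468
Of this, 0.311173 comes from 0.171848 + 0.139325 (the newsletter send=true cases).
Hence the posterior is 0.311173/0.556468 ≈ 0.5592.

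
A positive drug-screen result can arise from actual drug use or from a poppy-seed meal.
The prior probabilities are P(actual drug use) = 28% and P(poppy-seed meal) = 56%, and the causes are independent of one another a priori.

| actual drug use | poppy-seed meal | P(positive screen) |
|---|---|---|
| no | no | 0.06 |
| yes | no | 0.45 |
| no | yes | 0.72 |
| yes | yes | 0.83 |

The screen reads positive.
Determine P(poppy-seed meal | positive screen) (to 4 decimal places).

P(poppy-seed meal | positive screen) ≈ 0.8496

P(positive screen) = 0.06*0.72*0.44 + 0.72*0.72*0.56 + 0.45*0.28*0.44 + 0.83*0.28*0.56 = 0.019008 + 0.290304 + 0.055440 + 0.130144 = 0.494896
The poppy-seed meal-present share is 0.290304 + 0.130144 = 0.420448.
P(poppy-seed meal | positive screen) = 0.420448 / 0.494896 ≈ 0.8496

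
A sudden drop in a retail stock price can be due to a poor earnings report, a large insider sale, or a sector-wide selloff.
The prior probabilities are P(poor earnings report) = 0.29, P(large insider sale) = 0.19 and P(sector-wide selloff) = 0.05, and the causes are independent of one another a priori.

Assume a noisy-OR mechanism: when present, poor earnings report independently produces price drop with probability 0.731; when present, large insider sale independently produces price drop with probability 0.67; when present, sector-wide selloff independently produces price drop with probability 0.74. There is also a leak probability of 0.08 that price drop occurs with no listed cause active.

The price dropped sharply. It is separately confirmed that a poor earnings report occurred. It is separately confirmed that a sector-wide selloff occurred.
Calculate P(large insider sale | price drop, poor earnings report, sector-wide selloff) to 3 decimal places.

Under noisy-OR, P(price drop | causes) = 1 − (1−0.08)·∏(1−qᵢ) over the active causes.
For the numerator, keep only large insider sale=true terms: 0.978766×0.19 = 0.185966
Denominator P(price drop | poor earnings report, sector-wide selloff): 0.935655×0.81 + 0.978766×0.19 = 0.943847
P(large insider sale | price drop, poor earnings report, sector-wide selloff) = 0.185966/0.943847 ≈ 0.197

P(large insider sale | price drop, poor earnings report, sector-wide selloff) ≈ 0.197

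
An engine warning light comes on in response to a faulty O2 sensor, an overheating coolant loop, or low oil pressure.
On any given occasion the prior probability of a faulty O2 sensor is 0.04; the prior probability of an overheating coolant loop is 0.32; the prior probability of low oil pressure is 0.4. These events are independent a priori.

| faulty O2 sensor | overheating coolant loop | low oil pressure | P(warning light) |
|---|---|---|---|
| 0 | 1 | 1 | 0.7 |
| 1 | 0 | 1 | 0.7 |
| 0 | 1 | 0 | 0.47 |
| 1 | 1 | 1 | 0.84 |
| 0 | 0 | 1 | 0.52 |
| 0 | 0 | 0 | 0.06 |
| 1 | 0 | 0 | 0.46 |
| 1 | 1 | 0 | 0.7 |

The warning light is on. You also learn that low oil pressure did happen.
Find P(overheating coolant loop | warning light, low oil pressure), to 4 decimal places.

P(warning light | low oil pressure) = 0.52·0.96·0.68 + 0.7·0.96·0.32 + 0.7·0.04·0.68 + 0.84·0.04·0.32 = 0.339456 + 0.215040 + 0.019040 + 0.010752 = 0.584288
The overheating coolant loop-present share is 0.215040 + 0.010752 = 0.225792.
So P(overheating coolant loop | warning light, low oil pressure) = 0.225792/0.584288 ≈ 0.3864.

P(overheating coolant loop | warning light, low oil pressure) ≈ 0.3864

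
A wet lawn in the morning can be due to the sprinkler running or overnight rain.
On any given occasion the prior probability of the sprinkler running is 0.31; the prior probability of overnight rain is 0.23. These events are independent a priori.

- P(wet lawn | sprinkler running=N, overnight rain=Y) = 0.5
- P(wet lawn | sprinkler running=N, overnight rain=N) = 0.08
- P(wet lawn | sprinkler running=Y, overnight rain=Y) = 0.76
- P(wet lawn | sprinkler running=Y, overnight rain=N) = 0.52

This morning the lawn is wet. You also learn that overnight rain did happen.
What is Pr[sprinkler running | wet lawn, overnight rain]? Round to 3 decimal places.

Enumerate both values of sprinkler running and weight by the priors:
  P(wet lawn | overnight rain) = 0.5·0.69 + 0.76·0.31
        = 0.345000 + 0.235600 = 0.580600
Configurations with sprinkler running contribute 0.235600, so
  P(sprinkler running | wet lawn, overnight rain) = 0.235600 / 0.580600 ≈ 0.406

Pr[sprinkler running | wet lawn, overnight rain] ≈ 0.406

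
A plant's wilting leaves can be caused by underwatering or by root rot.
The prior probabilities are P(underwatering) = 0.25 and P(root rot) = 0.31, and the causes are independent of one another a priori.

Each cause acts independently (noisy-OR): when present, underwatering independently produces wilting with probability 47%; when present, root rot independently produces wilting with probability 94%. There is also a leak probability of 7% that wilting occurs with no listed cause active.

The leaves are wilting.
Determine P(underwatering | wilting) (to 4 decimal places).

Under noisy-OR, P(wilting | causes) = 1 − (1−0.07)·∏(1−qᵢ) over the active causes.
Numerator (weight on configurations with underwatering): 0.087475 + 0.075208 = 0.162683
The normalizing constant is 0.07*0.75*0.69 + 0.9442*0.75*0.31 + 0.5071*0.25*0.69 + 0.970426*0.25*0.31 = 0.418435
Posterior = 0.162683 / 0.418435 ≈ 0.3888

P(underwatering | wilting) ≈ 0.3888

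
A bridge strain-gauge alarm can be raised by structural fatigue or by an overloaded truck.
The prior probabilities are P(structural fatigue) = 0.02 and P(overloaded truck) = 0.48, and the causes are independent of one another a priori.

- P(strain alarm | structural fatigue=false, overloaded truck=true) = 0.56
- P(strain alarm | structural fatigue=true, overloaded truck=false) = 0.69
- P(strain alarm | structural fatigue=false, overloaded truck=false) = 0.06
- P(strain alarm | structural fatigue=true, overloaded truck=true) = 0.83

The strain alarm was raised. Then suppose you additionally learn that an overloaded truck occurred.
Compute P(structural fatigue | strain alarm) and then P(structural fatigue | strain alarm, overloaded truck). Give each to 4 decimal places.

Enumerate the 4 (structural fatigue, overloaded truck) configurations and weight by the priors:
  P(strain alarm) = 0.06·0.98·0.52 + 0.56·0.98·0.48 + 0.69·0.02·0.52 + 0.83·0.02·0.48
        = 0.030576 + 0.263424 + 0.007176 + 0.007968 = 0.309144
Keeping only the structural fatigue-present terms gives 0.015144, so
  P(structural fatigue | strain alarm) = 0.015144 / 0.309144 ≈ 0.0490

Now also conditioning on overloaded truck=true:
For the numerator, keep only structural fatigue=true terms: 0.83·0.02 = 0.016600
Denominator P(strain alarm | overloaded truck): 0.56·0.98 + 0.83·0.02 = 0.565400
Posterior = 0.016600 / 0.565400 ≈ 0.0294

P(structural fatigue | strain alarm) ≈ 0.0490; P(structural fatigue | strain alarm, overloaded truck) ≈ 0.0294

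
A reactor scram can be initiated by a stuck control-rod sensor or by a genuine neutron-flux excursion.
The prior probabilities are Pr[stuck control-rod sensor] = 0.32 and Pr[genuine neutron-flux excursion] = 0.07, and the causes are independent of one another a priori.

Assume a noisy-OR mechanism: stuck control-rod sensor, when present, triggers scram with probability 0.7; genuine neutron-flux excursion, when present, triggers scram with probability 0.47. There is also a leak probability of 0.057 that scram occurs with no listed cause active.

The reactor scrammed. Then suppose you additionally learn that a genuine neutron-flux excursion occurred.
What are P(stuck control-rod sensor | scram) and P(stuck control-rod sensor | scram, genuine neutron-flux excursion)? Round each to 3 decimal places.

Under noisy-OR, P(scram | causes) = 1 − (1−0.057)·∏(1−qᵢ) over the active causes.
P(scram) = 0.057×0.68×0.93 + 0.50021×0.68×0.07 + 0.7171×0.32×0.93 + 0.850063×0.32×0.07 = 0.036047 + 0.023810 + 0.213409 + 0.019041 = 0.292307
Of this, 0.232450 comes from 0.213409 + 0.019041 (the stuck control-rod sensor=true cases).
P(stuck control-rod sensor | scram) = 0.232450 / 0.292307 ≈ 0.795

Now condition on the additional information:
P(scram | genuine neutron-flux excursion) = 0.50021*0.68 + 0.850063*0.32 = 0.340143 + 0.272020 = 0.612163
Of this, 0.272020 comes from 0.850063*0.32 (the stuck control-rod sensor=true cases).
P(stuck control-rod sensor | scram, genuine neutron-flux excursion) = 0.272020 / 0.612163 ≈ 0.444
This is intercausal reasoning (explaining away): once genuine neutron-flux excursion accounts for the scram, stuck control-rod sensor becomes less likely.

P(stuck control-rod sensor | scram) ≈ 0.795; P(stuck control-rod sensor | scram, genuine neutron-flux excursion) ≈ 0.444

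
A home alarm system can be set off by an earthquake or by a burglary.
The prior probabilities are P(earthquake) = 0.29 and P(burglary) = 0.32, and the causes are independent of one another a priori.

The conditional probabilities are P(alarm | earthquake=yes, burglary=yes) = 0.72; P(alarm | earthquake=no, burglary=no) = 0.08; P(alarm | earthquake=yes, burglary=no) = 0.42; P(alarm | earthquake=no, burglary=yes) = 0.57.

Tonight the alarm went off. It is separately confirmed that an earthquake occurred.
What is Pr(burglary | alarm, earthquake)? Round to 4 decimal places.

Numerator (weight on configurations with burglary): 0.72×0.32 = 0.230400
The normalizing constant is 0.42×0.68 + 0.72×0.32 = 0.516000
P(burglary | alarm, earthquake) = 0.230400/0.516000 ≈ 0.4465

Pr(burglary | alarm, earthquake) ≈ 0.4465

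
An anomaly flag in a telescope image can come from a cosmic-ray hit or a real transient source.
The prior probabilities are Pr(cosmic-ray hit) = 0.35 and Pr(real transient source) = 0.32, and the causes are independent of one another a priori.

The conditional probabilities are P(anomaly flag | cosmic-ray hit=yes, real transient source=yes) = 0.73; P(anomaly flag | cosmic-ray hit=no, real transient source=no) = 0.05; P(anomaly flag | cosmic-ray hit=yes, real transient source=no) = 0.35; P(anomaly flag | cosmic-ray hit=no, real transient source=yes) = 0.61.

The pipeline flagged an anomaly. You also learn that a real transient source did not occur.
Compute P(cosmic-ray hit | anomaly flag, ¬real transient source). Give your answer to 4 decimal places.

P(cosmic-ray hit | anomaly flag, ¬real transient source) ≈ 0.7903

Enumerate both values of cosmic-ray hit and weight by the priors:
  P(anomaly flag | ¬real transient source) = 0.05*0.65 + 0.35*0.35
        = 0.032500 + 0.122500 = 0.155000
The terms with cosmic-ray hit present sum to 0.122500, so
  P(cosmic-ray hit | anomaly flag, ¬real transient source) = 0.122500 / 0.155000 ≈ 0.7903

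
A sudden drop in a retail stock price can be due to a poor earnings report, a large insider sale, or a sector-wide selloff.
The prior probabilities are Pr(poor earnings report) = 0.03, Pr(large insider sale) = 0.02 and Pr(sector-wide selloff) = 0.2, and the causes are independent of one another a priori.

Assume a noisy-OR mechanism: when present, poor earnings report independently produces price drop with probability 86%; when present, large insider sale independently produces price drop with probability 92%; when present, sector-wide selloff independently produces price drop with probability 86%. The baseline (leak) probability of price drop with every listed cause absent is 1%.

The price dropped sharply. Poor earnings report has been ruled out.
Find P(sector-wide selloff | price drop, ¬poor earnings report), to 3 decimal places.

Under noisy-OR, P(price drop | causes) = 1 − (1−0.01)·∏(1−qᵢ) over the active causes.
By total probability over the 4 (large insider sale, sector-wide selloff) configurations:
  P(price drop | ¬poor earnings report) = 0.01*0.98*0.8 + 0.8614*0.98*0.2 + 0.9208*0.02*0.8 + 0.988912*0.02*0.2
        = 0.007840 + 0.168834 + 0.014733 + 0.003956 = 0.195363
Configurations with sector-wide selloff contribute 0.172790, so
  P(sector-wide selloff | price drop, ¬poor earnings report) = 0.172790 / 0.195363 ≈ 0.884

P(sector-wide selloff | price drop, ¬poor earnings report) ≈ 0.884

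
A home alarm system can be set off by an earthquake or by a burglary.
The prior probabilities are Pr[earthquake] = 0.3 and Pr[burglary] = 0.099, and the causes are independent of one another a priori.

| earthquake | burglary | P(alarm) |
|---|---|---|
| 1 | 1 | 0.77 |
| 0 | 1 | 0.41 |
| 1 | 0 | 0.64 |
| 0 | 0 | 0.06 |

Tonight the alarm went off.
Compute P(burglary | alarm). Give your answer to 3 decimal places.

P(alarm) = 0.06×0.7×0.901 + 0.41×0.7×0.099 + 0.64×0.3×0.901 + 0.77×0.3×0.099 = 0.037842 + 0.028413 + 0.172992 + 0.022869 = 0.262116
The burglary-present share is 0.028413 + 0.022869 = 0.051282.
So P(burglary | alarm) = 0.051282/0.262116 ≈ 0.196.

P(burglary | alarm) ≈ 0.196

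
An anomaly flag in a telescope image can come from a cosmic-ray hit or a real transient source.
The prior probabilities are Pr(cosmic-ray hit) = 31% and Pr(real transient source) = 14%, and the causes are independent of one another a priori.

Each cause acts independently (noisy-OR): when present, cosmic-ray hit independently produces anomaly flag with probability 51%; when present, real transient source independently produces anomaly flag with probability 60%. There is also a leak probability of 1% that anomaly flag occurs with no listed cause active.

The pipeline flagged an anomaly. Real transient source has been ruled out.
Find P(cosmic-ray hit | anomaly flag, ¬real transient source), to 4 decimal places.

Under noisy-OR, P(anomaly flag | causes) = 1 − (1−0.01)·∏(1−qᵢ) over the active causes.
P(anomaly flag | ¬real transient source) = 0.01×0.69 + 0.5149×0.31 = 0.006900 + 0.159619 = 0.166519
Of this, 0.159619 comes from 0.5149×0.31 (the cosmic-ray hit=true cases).
Hence the posterior is 0.159619/0.166519 ≈ 0.9586.

P(cosmic-ray hit | anomaly flag, ¬real transient source) ≈ 0.9586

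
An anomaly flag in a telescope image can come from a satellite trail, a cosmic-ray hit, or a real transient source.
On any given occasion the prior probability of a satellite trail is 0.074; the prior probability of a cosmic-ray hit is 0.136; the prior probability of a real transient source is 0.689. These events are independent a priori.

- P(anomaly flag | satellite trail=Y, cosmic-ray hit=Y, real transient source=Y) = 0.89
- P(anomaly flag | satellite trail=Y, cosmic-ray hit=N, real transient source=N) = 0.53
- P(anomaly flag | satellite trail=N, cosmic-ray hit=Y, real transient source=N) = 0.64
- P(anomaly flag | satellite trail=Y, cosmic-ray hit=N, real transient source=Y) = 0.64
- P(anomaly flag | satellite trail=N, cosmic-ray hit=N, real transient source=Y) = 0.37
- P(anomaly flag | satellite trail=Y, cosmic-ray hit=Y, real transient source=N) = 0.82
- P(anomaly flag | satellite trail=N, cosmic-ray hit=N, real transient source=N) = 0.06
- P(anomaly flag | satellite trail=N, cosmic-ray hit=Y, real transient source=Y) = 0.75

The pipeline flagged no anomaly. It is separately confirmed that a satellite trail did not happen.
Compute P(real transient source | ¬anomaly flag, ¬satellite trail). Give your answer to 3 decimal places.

By total probability over the 4 (cosmic-ray hit, real transient source) configurations:
  P(¬anomaly flag | ¬satellite trail) = 0.94×0.864×0.311 + 0.63×0.864×0.689 + 0.36×0.136×0.311 + 0.25×0.136×0.689
        = 0.252582 + 0.375036 + 0.015227 + 0.023426 = 0.666271
Keeping only the real transient source-present terms gives 0.398462, so
  P(real transient source | ¬anomaly flag, ¬satellite trail) = 0.398462 / 0.666271 ≈ 0.598

P(real transient source | ¬anomaly flag, ¬satellite trail) ≈ 0.598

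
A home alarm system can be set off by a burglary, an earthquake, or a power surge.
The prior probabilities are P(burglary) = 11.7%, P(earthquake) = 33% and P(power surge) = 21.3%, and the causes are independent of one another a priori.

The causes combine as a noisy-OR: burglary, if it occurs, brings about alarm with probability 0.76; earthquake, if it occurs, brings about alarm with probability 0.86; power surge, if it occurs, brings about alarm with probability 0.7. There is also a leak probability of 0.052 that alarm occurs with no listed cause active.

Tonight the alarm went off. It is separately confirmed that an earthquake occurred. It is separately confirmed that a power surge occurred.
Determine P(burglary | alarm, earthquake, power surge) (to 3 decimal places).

P(burglary | alarm, earthquake, power surge) ≈ 0.120

Under noisy-OR, P(alarm | causes) = 1 − (1−0.052)·∏(1−qᵢ) over the active causes.
P(alarm | earthquake, power surge) = 0.960184·0.883 + 0.990444·0.117 = 0.847842 + 0.115882 = 0.963724
Of this, 0.115882 comes from 0.990444·0.117 (the burglary=true cases).
P(burglary | alarm, earthquake, power surge) = 0.115882 / 0.963724 ≈ 0.120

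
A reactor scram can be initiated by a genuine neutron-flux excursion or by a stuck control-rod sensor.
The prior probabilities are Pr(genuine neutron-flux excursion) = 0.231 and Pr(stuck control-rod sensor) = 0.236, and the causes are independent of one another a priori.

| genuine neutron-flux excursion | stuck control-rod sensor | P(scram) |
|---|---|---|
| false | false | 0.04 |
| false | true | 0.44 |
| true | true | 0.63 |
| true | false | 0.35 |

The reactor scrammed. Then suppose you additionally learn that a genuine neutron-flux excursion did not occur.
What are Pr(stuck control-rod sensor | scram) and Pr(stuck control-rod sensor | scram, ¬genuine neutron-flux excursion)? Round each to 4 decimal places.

Pr(stuck control-rod sensor | scram) ≈ 0.5725; Pr(stuck control-rod sensor | scram, ¬genuine neutron-flux excursion) ≈ 0.7726

Numerator (weight on configurations with stuck control-rod sensor): 0.079853 + 0.034345 = 0.114198
The normalizing constant is 0.04×0.769×0.764 + 0.44×0.769×0.236 + 0.35×0.231×0.764 + 0.63×0.231×0.236 = 0.199468
P(stuck control-rod sensor | scram) = 0.114198/0.199468 ≈ 0.5725

Now also conditioning on genuine neutron-flux excursion≠true:
By total probability over both values of stuck control-rod sensor:
  P(scram | ¬genuine neutron-flux excursion) = 0.04·0.764 + 0.44·0.236
        = 0.030560 + 0.103840 = 0.134400
Configurations with stuck control-rod sensor contribute 0.103840, so
  P(stuck control-rod sensor | scram, ¬genuine neutron-flux excursion) = 0.103840 / 0.134400 ≈ 0.7726
With genuine neutron-flux excursion excluded, stuck control-rod sensor must carry more of the explanatory weight for the scram.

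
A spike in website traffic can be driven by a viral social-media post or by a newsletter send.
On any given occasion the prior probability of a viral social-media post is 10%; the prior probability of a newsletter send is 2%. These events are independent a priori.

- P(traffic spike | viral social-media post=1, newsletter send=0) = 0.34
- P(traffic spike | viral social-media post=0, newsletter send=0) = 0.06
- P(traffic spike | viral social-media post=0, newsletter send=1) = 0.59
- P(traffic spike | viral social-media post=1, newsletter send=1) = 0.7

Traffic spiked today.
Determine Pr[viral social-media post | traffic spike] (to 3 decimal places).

Pr[viral social-media post | traffic spike] ≈ 0.353

P(traffic spike) = 0.06*0.9*0.98 + 0.59*0.9*0.02 + 0.34*0.1*0.98 + 0.7*0.1*0.02 = 0.052920 + 0.010620 + 0.033320 + 0.001400 = 0.098260
Restricting to configurations with viral social-media post present: 0.033320 + 0.001400 = 0.034720.
P(viral social-media post | traffic spike) = 0.034720 / 0.098260 ≈ 0.353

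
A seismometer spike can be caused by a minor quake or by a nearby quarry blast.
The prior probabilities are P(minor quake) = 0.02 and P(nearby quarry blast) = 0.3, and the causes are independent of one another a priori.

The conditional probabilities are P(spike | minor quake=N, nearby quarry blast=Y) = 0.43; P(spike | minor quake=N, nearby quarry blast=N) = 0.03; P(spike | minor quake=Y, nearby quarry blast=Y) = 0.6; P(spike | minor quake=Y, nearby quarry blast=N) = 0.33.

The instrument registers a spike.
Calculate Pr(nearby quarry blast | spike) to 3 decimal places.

By total probability over the 4 (minor quake, nearby quarry blast) configurations:
  P(spike) = 0.03*0.98*0.7 + 0.43*0.98*0.3 + 0.33*0.02*0.7 + 0.6*0.02*0.3
        = 0.020580 + 0.126420 + 0.004620 + 0.003600 = 0.155220
Keeping only the nearby quarry blast-present terms gives 0.130020, so
  P(nearby quarry blast | spike) = 0.130020 / 0.155220 ≈ 0.838

Pr(nearby quarry blast | spike) ≈ 0.838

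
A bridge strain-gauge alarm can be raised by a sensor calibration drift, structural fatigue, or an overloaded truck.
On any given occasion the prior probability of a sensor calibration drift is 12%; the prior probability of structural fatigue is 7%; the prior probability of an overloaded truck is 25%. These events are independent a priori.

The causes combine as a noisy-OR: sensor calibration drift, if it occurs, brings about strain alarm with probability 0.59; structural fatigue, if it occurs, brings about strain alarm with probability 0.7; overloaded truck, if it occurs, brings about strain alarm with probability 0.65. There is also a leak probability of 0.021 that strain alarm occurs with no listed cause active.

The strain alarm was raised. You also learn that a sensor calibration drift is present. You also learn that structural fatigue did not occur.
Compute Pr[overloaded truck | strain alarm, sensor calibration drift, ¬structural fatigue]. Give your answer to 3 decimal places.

Pr[overloaded truck | strain alarm, sensor calibration drift, ¬structural fatigue] ≈ 0.324

Under noisy-OR, P(strain alarm | causes) = 1 − (1−0.021)·∏(1−qᵢ) over the active causes.
Enumerate both values of overloaded truck and weight by the priors:
  P(strain alarm | sensor calibration drift, ¬structural fatigue) = 0.59861·0.75 + 0.859514·0.25
        = 0.448958 + 0.214879 = 0.663837
The terms with overloaded truck present sum to 0.214879, so
  P(overloaded truck | strain alarm, sensor calibration drift, ¬structural fatigue) = 0.214879 / 0.663837 ≈ 0.324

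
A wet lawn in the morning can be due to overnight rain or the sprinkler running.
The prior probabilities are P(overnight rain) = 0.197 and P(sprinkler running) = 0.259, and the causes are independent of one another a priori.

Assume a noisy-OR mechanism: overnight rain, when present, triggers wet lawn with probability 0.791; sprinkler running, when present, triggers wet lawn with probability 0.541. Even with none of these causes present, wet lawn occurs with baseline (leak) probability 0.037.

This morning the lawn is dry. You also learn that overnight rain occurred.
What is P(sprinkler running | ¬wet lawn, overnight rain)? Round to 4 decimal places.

Under noisy-OR, P(wet lawn | causes) = 1 − (1−0.037)·∏(1−qᵢ) over the active causes.
Weight on sprinkler running=true, given the evidence: 0.092382×0.259 = 0.023927
The normalizing constant is 0.201267×0.741 + 0.092382×0.259 = 0.173066
P(sprinkler running | ¬wet lawn, overnight rain) = 0.023927/0.173066 ≈ 0.1383

P(sprinkler running | ¬wet lawn, overnight rain) ≈ 0.1383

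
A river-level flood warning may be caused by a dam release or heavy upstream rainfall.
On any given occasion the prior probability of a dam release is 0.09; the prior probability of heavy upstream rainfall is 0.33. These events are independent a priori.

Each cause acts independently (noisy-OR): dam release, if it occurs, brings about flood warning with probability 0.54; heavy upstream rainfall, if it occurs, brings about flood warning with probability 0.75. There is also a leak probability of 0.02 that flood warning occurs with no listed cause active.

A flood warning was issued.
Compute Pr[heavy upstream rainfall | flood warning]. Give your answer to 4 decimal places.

Pr[heavy upstream rainfall | flood warning] ≈ 0.8481

Under noisy-OR, P(flood warning | causes) = 1 − (1−0.02)·∏(1−qᵢ) over the active causes.
Sum P(flood warning|·) weighted by the priors over the 4 (dam release, heavy upstream rainfall) configurations:
  P(flood warning) = 0.02·0.91·0.67 + 0.755·0.91·0.33 + 0.5492·0.09·0.67 + 0.8873·0.09·0.33
        = 0.012194 + 0.226727 + 0.033117 + 0.026353 = 0.298391
Keeping only the heavy upstream rainfall-present terms gives 0.253080, so
  P(heavy upstream rainfall | flood warning) = 0.253080 / 0.298391 ≈ 0.8481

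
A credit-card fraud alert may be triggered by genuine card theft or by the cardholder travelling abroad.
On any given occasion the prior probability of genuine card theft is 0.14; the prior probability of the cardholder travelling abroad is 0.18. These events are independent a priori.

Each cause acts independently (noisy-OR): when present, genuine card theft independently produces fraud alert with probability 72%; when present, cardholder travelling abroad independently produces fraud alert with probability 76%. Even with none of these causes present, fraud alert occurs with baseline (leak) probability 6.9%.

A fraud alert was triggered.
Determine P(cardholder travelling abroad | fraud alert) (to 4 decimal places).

P(cardholder travelling abroad | fraud alert) ≈ 0.5186

Under noisy-OR, P(fraud alert | causes) = 1 − (1−0.069)·∏(1−qᵢ) over the active causes.
Numerator (weight on configurations with cardholder travelling abroad): 0.120211 + 0.023623 = 0.143834
Normalizer over all consistent configurations: 0.069·0.86·0.82 + 0.77656·0.86·0.18 + 0.73932·0.14·0.82 + 0.937437·0.14·0.18 = 0.277367
Posterior = 0.143834 / 0.277367 ≈ 0.5186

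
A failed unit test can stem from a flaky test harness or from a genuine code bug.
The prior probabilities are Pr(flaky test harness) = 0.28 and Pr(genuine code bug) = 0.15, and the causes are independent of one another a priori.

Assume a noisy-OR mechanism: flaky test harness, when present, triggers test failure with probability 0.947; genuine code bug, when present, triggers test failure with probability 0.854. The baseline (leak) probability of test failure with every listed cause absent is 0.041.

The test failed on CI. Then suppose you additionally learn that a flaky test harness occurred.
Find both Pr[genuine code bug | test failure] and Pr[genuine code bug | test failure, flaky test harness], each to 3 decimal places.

Under noisy-OR, P(test failure | causes) = 1 − (1−0.041)·∏(1−qᵢ) over the active causes.
Enumerate the 4 (flaky test harness, genuine code bug) configurations and weight by the priors:
  P(test failure) = 0.041×0.72×0.85 + 0.859986×0.72×0.15 + 0.949173×0.28×0.85 + 0.992579×0.28×0.15
        = 0.025092 + 0.092878 + 0.225903 + 0.041688 = 0.385561
Keeping only the genuine code bug-present terms gives 0.134566, so
  P(genuine code bug | test failure) = 0.134566 / 0.385561 ≈ 0.349

Now also conditioning on flaky test harness=true:
P(test failure | flaky test harness) = 0.949173*0.85 + 0.992579*0.15 = 0.806797 + 0.148887 = 0.955684
Of this, 0.148887 comes from 0.992579*0.15 (the genuine code bug=true cases).
So P(genuine code bug | test failure, flaky test harness) = 0.148887/0.955684 ≈ 0.156.
Conditioning on flaky test harness lowers the posterior on genuine code bug: the classic explaining-away effect in a common-effect structure.

Pr[genuine code bug | test failure] ≈ 0.349; Pr[genuine code bug | test failure, flaky test harness] ≈ 0.156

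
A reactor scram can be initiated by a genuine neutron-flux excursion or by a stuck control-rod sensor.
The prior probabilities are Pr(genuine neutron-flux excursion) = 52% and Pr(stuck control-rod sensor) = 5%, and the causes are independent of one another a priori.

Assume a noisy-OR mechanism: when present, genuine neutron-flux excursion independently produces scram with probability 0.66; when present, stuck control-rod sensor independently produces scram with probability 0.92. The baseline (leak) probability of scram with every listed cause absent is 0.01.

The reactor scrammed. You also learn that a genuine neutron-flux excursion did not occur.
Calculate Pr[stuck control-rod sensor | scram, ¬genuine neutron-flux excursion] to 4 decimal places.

Under noisy-OR, P(scram | causes) = 1 − (1−0.01)·∏(1−qᵢ) over the active causes.
Enumerate both values of stuck control-rod sensor and weight by the priors:
  P(scram | ¬genuine neutron-flux excursion) = 0.01·0.95 + 0.9208·0.05
        = 0.009500 + 0.046040 = 0.055540
Configurations with stuck control-rod sensor contribute 0.046040, so
  P(stuck control-rod sensor | scram, ¬genuine neutron-flux excursion) = 0.046040 / 0.055540 ≈ 0.8290

Pr[stuck control-rod sensor | scram, ¬genuine neutron-flux excursion] ≈ 0.8290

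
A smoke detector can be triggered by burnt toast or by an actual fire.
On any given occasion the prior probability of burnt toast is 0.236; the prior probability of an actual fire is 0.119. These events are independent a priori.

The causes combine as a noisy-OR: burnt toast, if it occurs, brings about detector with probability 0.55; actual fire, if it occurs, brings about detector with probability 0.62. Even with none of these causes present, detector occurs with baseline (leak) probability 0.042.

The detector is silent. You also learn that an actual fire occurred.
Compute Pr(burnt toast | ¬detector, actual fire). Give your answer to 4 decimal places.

Pr(burnt toast | ¬detector, actual fire) ≈ 0.1220

Under noisy-OR, P(detector | causes) = 1 − (1−0.042)·∏(1−qᵢ) over the active causes.
Sum P(¬detector|·) weighted by the priors over both values of burnt toast:
  P(¬detector | actual fire) = 0.36404×0.764 + 0.163818×0.236
        = 0.278127 + 0.038661 = 0.316788
Configurations with burnt toast contribute 0.038661, so
  P(burnt toast | ¬detector, actual fire) = 0.038661 / 0.316788 ≈ 0.1220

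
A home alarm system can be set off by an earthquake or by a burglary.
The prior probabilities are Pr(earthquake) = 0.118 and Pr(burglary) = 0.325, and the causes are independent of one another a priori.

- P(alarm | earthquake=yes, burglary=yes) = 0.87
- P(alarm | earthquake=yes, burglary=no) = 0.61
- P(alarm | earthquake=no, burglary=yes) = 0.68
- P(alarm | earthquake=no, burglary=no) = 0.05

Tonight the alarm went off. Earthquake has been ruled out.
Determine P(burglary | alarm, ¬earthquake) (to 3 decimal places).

By total probability over both values of burglary:
  P(alarm | ¬earthquake) = 0.05*0.675 + 0.68*0.325
        = 0.033750 + 0.221000 = 0.254750
The terms with burglary present sum to 0.221000, so
  P(burglary | alarm, ¬earthquake) = 0.221000 / 0.254750 ≈ 0.868

P(burglary | alarm, ¬earthquake) ≈ 0.868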